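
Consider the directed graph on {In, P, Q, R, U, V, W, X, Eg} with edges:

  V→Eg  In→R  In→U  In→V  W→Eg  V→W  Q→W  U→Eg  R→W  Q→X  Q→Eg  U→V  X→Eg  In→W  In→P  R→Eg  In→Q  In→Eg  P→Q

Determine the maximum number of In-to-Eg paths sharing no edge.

7

Assign every edge capacity 1; by Menger, the answer equals the max flow.
Path In→Eg (+1); total 1.
Path In→Q→Eg (+1); total 2.
Path In→R→Eg (+1); total 3.
Path In→U→Eg (+1); total 4.
Path In→V→Eg (+1); total 5.
Path In→W→Eg (+1); total 6.
Path In→P→Q→X→Eg (+1); total 7.
No residual In→Eg path; max flow = 7.
Certifying cut of size 7: {In→Eg, In→P, In→Q, In→R, In→U, In→V, In→W}.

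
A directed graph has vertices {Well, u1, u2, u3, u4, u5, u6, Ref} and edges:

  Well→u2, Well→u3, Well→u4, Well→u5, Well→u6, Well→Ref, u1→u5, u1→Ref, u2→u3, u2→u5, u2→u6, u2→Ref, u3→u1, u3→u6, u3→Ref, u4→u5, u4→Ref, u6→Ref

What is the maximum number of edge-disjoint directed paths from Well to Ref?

Assign every edge capacity 1; by Menger, the answer equals the max flow.
Path Well→Ref (+1); total 1.
Path Well→u2→Ref (+1); total 2.
Path Well→u3→Ref (+1); total 3.
Path Well→u4→Ref (+1); total 4.
Path Well→u6→Ref (+1); total 5.
No residual Well→Ref path; max flow = 5.
Certifying cut of size 5: {Well→Ref, Well→u2, Well→u3, Well→u4, Well→u6}.

5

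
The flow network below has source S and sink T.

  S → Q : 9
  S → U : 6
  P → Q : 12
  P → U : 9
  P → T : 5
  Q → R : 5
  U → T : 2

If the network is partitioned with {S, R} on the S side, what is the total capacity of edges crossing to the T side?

15

Edges leaving {S, R}: S→Q (9), S→U (6).
Cut capacity = 9 + 6 = 15.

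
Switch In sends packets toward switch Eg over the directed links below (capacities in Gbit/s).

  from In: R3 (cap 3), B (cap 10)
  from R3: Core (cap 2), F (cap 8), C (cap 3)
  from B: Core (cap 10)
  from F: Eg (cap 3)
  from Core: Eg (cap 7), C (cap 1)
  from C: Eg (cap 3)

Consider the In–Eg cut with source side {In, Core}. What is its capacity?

Edges leaving {In, Core}: In→R3 (3), In→B (10), Core→C (1), Core→Eg (7).
Cut capacity = 3 + 10 + 1 + 7 = 21.

21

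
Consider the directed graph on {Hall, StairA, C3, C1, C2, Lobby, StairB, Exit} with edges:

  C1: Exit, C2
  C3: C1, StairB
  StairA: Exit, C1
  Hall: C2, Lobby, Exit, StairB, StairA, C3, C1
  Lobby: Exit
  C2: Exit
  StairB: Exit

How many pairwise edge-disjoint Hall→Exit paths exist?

6

Assign every edge capacity 1; by Menger, the answer equals the max flow.
Path Hall→Exit (+1); total 1.
Path Hall→StairA→Exit (+1); total 2.
Path Hall→C1→Exit (+1); total 3.
Path Hall→C2→Exit (+1); total 4.
Path Hall→Lobby→Exit (+1); total 5.
Path Hall→StairB→Exit (+1); total 6.
No residual Hall→Exit path; max flow = 6.
Certifying cut of size 6: {C1→Exit, C2→Exit, Hall→Exit, Hall→Lobby, Hall→StairA, StairB→Exit}.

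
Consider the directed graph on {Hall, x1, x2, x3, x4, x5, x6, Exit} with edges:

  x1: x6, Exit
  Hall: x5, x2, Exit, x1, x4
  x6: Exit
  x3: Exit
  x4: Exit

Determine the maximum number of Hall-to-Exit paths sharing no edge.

Assign every edge capacity 1; by Menger, the answer equals the max flow.
Path Hall→Exit (+1); total 1.
Path Hall→x1→Exit (+1); total 2.
Path Hall→x4→Exit (+1); total 3.
No residual Hall→Exit path; max flow = 3.
Certifying cut of size 3: {Hall→Exit, Hall→x1, Hall→x4}.

3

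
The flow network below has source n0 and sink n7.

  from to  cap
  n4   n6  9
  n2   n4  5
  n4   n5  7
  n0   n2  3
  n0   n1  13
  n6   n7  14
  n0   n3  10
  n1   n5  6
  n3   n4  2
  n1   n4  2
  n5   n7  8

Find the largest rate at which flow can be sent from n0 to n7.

13

Augment n0→n1→n5→n7: bottleneck 6, flow now 6.
Augment n0→n1→n4→n5→n7: bottleneck 2, flow now 8.
Augment n0→n2→n4→n6→n7: bottleneck 3, flow now 11.
Augment n0→n3→n4→n6→n7: bottleneck 2, flow now 13.
No augmenting path remains; maximum flow = 13.
In the residual graph, reachable from n0: {n0, n1, n3}.
Min-cut edges: n0→n2 (3), n1→n4 (2), n1→n5 (6), n3→n4 (2); capacity 3 + 2 + 6 + 2 = 13.
This cut is saturated, so no flow can exceed 13.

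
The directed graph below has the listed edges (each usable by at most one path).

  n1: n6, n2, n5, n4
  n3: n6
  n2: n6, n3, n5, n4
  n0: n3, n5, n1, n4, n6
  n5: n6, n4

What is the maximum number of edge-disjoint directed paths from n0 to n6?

4

Assign every edge capacity 1; by Menger, the answer equals the max flow.
Path n0→n6 (+1); total 1.
Path n0→n1→n6 (+1); total 2.
Path n0→n3→n6 (+1); total 3.
Path n0→n5→n6 (+1); total 4.
No residual n0→n6 path; max flow = 4.
Certifying cut of size 4: {n0→n1, n0→n3, n0→n5, n0→n6}.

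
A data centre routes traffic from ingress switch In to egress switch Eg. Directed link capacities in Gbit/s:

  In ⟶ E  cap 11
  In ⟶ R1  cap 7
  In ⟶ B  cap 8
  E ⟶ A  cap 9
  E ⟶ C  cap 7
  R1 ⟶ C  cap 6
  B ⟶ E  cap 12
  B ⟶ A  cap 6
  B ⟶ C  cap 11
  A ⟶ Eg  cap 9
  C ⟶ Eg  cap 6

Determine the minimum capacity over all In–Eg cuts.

15

Augment In→E→A→Eg: bottleneck 9, flow now 9.
Augment In→E→C→Eg: bottleneck 2, flow now 11.
Augment In→R1→C→Eg: bottleneck 4, flow now 15.
No augmenting path remains; maximum flow = 15.
By max-flow min-cut, the minimum cut capacity equals the max flow.
In the residual graph, reachable from In: {In, E, R1, B, A, C}.
Min-cut edges: A→Eg (9), C→Eg (6); capacity 9 + 6 = 15.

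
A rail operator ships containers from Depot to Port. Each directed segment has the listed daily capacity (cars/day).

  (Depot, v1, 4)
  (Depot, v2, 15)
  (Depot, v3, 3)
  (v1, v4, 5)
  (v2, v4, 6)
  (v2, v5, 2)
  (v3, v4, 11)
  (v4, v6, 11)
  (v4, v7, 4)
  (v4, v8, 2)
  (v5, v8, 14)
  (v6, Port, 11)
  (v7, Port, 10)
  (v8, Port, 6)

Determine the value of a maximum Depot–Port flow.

15

Augment Depot→v1→v4→v6→Port: bottleneck 4, flow now 4.
Augment Depot→v2→v4→v6→Port: bottleneck 6, flow now 10.
Augment Depot→v2→v5→v8→Port: bottleneck 2, flow now 12.
Augment Depot→v3→v4→v6→Port: bottleneck 1, flow now 13.
Augment Depot→v3→v4→v7→Port: bottleneck 2, flow now 15.
No augmenting path remains; maximum flow = 15.
In the residual graph, reachable from Depot: {Depot, v2}.
Min-cut edges: Depot→v1 (4), Depot→v3 (3), v2→v4 (6), v2→v5 (2); capacity 4 + 3 + 6 + 2 = 15.
This cut is saturated, so no flow can exceed 15.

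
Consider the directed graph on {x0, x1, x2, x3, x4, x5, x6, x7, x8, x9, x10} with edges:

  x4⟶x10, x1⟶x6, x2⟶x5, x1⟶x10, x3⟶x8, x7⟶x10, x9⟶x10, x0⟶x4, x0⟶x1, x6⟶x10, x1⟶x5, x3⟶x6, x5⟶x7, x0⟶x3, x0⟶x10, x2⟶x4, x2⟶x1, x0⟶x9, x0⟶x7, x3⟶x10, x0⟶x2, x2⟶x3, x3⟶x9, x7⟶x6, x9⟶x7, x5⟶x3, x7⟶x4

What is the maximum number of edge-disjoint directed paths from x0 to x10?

7

Assign every edge capacity 1; by Menger, the answer equals the max flow.
Path x0→x10 (+1); total 1.
Path x0→x1→x10 (+1); total 2.
Path x0→x3→x10 (+1); total 3.
Path x0→x4→x10 (+1); total 4.
Path x0→x7→x10 (+1); total 5.
Path x0→x9→x10 (+1); total 6.
Path x0→x2→x1→x6→x10 (+1); total 7.
No residual x0→x10 path; max flow = 7.
Certifying cut of size 7: {x0→x1, x0→x10, x0→x2, x0→x3, x0→x4, x0→x7, x0→x9}.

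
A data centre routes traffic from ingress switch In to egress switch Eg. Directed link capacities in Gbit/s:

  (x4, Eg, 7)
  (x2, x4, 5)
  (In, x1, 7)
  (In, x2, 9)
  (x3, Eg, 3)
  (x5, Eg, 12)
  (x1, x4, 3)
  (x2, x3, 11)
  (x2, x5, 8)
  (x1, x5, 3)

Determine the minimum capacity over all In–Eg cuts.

15

Augment In→x1→x4→Eg: bottleneck 3, flow now 3.
Augment In→x1→x5→Eg: bottleneck 3, flow now 6.
Augment In→x2→x3→Eg: bottleneck 3, flow now 9.
Augment In→x2→x4→Eg: bottleneck 4, flow now 13.
Augment In→x2→x5→Eg: bottleneck 2, flow now 15.
No augmenting path remains; maximum flow = 15.
By max-flow min-cut, the minimum cut capacity equals the max flow.
In the residual graph, reachable from In: {In, x1}.
Min-cut edges: In→x2 (9), x1→x4 (3), x1→x5 (3); capacity 9 + 3 + 3 = 15.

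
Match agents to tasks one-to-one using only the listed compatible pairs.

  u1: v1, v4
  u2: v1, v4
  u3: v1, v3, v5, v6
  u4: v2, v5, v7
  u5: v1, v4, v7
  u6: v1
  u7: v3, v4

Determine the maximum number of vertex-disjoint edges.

6

Unit-capacity flow: source→left, listed edges, right→sink; max matching = max flow.
Augmenting path u1→v1 (+1); matched 1.
Augmenting path u2→v4 (+1); matched 2.
Augmenting path u3→v3 (+1); matched 3.
Augmenting path u4→v2 (+1); matched 4.
Augmenting path u5→v7 (+1); matched 5.
Augmenting path u7→v3→u3→v5 (+1); matched 6.
No augmenting path remains; maximum matching = 6.
König certificate: {u3, u4, u5, u7, v1, v4} is a vertex cover of size 6 (every listed pair touches it), so no matching can be larger.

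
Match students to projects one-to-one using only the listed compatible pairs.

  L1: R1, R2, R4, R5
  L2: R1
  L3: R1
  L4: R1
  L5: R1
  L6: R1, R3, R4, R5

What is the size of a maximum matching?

Unit-capacity flow: source→left, listed edges, right→sink; max matching = max flow.
Augmenting path L1→R1 (+1); matched 1.
Augmenting path L6→R3 (+1); matched 2.
Augmenting path L2→R1→L1→R2 (+1); matched 3.
No augmenting path remains; maximum matching = 3.
König certificate: {L1, L6, R1} is a vertex cover of size 3 (every listed pair touches it), so no matching can be larger.

3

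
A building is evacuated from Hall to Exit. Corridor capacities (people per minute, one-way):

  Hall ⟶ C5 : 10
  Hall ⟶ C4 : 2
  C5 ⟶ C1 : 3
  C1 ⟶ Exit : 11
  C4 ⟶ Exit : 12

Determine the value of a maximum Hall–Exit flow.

Augment Hall→C4→Exit: bottleneck 2, flow now 2.
Augment Hall→C5→C1→Exit: bottleneck 3, flow now 5.
No augmenting path remains; maximum flow = 5.
In the residual graph, reachable from Hall: {Hall, C5}.
Min-cut edges: Hall→C4 (2), C5→C1 (3); capacity 2 + 3 = 5.
This cut is saturated, so no flow can exceed 5.

5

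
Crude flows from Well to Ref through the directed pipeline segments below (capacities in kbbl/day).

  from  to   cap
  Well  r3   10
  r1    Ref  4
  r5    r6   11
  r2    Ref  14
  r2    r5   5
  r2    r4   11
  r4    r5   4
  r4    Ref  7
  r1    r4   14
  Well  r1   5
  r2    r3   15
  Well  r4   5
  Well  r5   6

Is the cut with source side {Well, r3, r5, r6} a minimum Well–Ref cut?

Given cut capacity: 5 + 5 = 10.
Augment Well→r1→Ref: bottleneck 4, flow now 4.
Augment Well→r4→Ref: bottleneck 5, flow now 9.
Augment Well→r1→r4→Ref: bottleneck 1, flow now 10.
No augmenting path remains; maximum flow = 10.
Cut capacity 10 equals the max flow, so it is a minimum cut.

Yes — it is a minimum cut (capacity 10).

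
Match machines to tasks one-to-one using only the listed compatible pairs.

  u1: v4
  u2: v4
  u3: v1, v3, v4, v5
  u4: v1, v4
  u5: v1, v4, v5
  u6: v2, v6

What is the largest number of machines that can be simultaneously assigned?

5

Unit-capacity flow: source→left, listed edges, right→sink; max matching = max flow.
Augmenting path u1→v4 (+1); matched 1.
Augmenting path u3→v1 (+1); matched 2.
Augmenting path u5→v5 (+1); matched 3.
Augmenting path u6→v2 (+1); matched 4.
Augmenting path u4→v1→u3→v3 (+1); matched 5.
No augmenting path remains; maximum matching = 5.
König certificate: {u3, u4, u5, u6, v4} is a vertex cover of size 5 (every listed pair touches it), so no matching can be larger.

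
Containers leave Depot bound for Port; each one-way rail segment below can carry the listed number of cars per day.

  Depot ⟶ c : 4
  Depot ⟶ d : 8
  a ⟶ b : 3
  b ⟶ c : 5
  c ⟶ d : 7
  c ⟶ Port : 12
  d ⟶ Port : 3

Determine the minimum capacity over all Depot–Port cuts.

7

Augment Depot→c→Port: bottleneck 4, flow now 4.
Augment Depot→d→Port: bottleneck 3, flow now 7.
No augmenting path remains; maximum flow = 7.
By max-flow min-cut, the minimum cut capacity equals the max flow.
In the residual graph, reachable from Depot: {Depot, d}.
Min-cut edges: Depot→c (4), d→Port (3); capacity 4 + 3 = 7.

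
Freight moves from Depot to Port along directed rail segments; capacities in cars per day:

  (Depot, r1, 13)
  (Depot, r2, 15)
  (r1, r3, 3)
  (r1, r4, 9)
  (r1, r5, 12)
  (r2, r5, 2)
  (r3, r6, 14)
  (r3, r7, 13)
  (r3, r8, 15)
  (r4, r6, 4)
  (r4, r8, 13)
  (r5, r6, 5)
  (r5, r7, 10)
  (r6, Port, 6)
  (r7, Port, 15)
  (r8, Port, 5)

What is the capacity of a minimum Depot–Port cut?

Augment Depot→r1→r3→r6→Port: bottleneck 3, flow now 3.
Augment Depot→r1→r4→r6→Port: bottleneck 3, flow now 6.
Augment Depot→r1→r4→r8→Port: bottleneck 5, flow now 11.
Augment Depot→r1→r5→r7→Port: bottleneck 2, flow now 13.
Augment Depot→r2→r5→r7→Port: bottleneck 2, flow now 15.
No augmenting path remains; maximum flow = 15.
By max-flow min-cut, the minimum cut capacity equals the max flow.
In the residual graph, reachable from Depot: {Depot, r2}.
Min-cut edges: Depot→r1 (13), r2→r5 (2); capacity 13 + 2 = 15.

15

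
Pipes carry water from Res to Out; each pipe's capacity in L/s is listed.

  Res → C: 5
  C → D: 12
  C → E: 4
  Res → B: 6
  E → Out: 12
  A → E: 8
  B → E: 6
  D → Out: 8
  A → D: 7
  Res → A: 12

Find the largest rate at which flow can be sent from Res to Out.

20

Augment Res→A→D→Out: bottleneck 7, flow now 7.
Augment Res→A→E→Out: bottleneck 5, flow now 12.
Augment Res→B→E→Out: bottleneck 6, flow now 18.
Augment Res→C→D→Out: bottleneck 1, flow now 19.
Augment Res→C→E→Out: bottleneck 1, flow now 20.
No augmenting path remains; maximum flow = 20.
In the residual graph, reachable from Res: {Res, A, B, C, D, E}.
Min-cut edges: D→Out (8), E→Out (12); capacity 8 + 12 = 20.
This cut is saturated, so no flow can exceed 20.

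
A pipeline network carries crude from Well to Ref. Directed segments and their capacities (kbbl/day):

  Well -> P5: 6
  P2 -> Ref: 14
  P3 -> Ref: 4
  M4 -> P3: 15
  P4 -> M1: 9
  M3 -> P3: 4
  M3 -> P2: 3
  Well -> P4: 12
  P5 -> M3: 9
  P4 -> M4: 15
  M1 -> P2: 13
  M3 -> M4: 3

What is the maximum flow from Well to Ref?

Augment Well→P4→M4→P3→Ref: bottleneck 4, flow now 4.
Augment Well→P4→M1→P2→Ref: bottleneck 8, flow now 12.
Augment Well→P5→M3→P2→Ref: bottleneck 3, flow now 15.
Augment Well→P5→M3→M4→P4→M1→P2→Ref: bottleneck 1, flow now 16. (uses reverse residual edge)
No augmenting path remains; maximum flow = 16.
In the residual graph, reachable from Well: {Well, P4, P5, M3, M4, P3}.
Min-cut edges: P4→M1 (9), M3→P2 (3), P3→Ref (4); capacity 9 + 3 + 4 = 16.
This cut is saturated, so no flow can exceed 16.

16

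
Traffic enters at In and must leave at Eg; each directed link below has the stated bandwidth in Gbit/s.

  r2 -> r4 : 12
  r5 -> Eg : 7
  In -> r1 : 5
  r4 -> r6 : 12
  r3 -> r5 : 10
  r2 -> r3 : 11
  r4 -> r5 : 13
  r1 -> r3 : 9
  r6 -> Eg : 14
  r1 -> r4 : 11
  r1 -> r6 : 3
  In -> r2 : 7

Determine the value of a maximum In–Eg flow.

12

Augment In→r1→r6→Eg: bottleneck 3, flow now 3.
Augment In→r1→r3→r5→Eg: bottleneck 2, flow now 5.
Augment In→r2→r3→r5→Eg: bottleneck 5, flow now 10.
Augment In→r2→r4→r6→Eg: bottleneck 2, flow now 12.
No augmenting path remains; maximum flow = 12.
In the residual graph, reachable from In: {In}.
Min-cut edges: In→r1 (5), In→r2 (7); capacity 5 + 7 = 12.
This cut is saturated, so no flow can exceed 12.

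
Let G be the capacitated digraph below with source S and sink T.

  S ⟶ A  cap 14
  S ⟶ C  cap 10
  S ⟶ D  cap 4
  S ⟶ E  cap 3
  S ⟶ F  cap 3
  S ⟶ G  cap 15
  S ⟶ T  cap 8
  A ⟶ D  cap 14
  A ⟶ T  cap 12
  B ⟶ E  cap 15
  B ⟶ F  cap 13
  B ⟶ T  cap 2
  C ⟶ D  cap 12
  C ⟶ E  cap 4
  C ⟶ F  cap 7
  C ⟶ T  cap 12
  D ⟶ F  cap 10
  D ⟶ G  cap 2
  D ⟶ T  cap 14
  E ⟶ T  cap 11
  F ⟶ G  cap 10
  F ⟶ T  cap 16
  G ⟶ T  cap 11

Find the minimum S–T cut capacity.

53

Augment S→T: bottleneck 8, flow now 8.
Augment S→A→T: bottleneck 12, flow now 20.
Augment S→C→T: bottleneck 10, flow now 30.
Augment S→D→T: bottleneck 4, flow now 34.
Augment S→E→T: bottleneck 3, flow now 37.
Augment S→F→T: bottleneck 3, flow now 40.
Augment S→G→T: bottleneck 11, flow now 51.
Augment S→A→D→T: bottleneck 2, flow now 53.
No augmenting path remains; maximum flow = 53.
By max-flow min-cut, the minimum cut capacity equals the max flow.
In the residual graph, reachable from S: {S, G}.
Min-cut edges: S→A (14), S→C (10), S→D (4), S→E (3), S→F (3), S→T (8), G→T (11); capacity 14 + 10 + 4 + 3 + 3 + 8 + 11 = 53.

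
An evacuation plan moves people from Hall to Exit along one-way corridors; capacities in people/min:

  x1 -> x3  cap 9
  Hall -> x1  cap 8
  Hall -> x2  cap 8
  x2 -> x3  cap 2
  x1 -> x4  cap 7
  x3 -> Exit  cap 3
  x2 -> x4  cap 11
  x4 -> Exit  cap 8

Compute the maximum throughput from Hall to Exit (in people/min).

Augment Hall→x1→x3→Exit: bottleneck 3, flow now 3.
Augment Hall→x1→x4→Exit: bottleneck 5, flow now 8.
Augment Hall→x2→x4→Exit: bottleneck 3, flow now 11.
No augmenting path remains; maximum flow = 11.
In the residual graph, reachable from Hall: {Hall, x1, x2, x3, x4}.
Min-cut edges: x3→Exit (3), x4→Exit (8); capacity 3 + 8 = 11.
This cut is saturated, so no flow can exceed 11.

11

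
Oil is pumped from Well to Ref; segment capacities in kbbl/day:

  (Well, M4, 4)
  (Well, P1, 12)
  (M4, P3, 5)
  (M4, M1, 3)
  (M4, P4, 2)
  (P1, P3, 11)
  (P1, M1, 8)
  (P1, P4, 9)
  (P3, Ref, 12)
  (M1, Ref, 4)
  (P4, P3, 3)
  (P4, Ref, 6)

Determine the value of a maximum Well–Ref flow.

Augment Well→M4→P3→Ref: bottleneck 4, flow now 4.
Augment Well→P1→P3→Ref: bottleneck 8, flow now 12.
Augment Well→P1→M1→Ref: bottleneck 4, flow now 16.
No augmenting path remains; maximum flow = 16.
In the residual graph, reachable from Well: {Well}.
Min-cut edges: Well→M4 (4), Well→P1 (12); capacity 4 + 12 = 16.
This cut is saturated, so no flow can exceed 16.

16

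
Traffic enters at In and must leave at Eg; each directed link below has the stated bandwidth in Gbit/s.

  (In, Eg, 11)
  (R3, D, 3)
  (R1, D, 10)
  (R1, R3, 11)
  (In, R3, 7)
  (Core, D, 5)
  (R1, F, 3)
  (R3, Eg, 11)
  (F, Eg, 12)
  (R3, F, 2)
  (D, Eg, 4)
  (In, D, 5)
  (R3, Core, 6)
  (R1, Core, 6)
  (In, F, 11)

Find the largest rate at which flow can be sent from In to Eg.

Augment In→Eg: bottleneck 11, flow now 11.
Augment In→R3→Eg: bottleneck 7, flow now 18.
Augment In→F→Eg: bottleneck 11, flow now 29.
Augment In→D→Eg: bottleneck 4, flow now 33.
No augmenting path remains; maximum flow = 33.
In the residual graph, reachable from In: {In, D}.
Min-cut edges: In→R3 (7), In→F (11), In→Eg (11), D→Eg (4); capacity 7 + 11 + 11 + 4 = 33.
This cut is saturated, so no flow can exceed 33.

33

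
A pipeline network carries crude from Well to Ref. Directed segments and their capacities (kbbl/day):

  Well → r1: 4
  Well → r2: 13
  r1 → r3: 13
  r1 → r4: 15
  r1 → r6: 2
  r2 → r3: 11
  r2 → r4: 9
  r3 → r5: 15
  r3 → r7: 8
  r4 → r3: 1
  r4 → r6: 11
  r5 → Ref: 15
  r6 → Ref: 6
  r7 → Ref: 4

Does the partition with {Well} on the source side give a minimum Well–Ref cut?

Yes — it is a minimum cut (capacity 17).

Given cut capacity: 4 + 13 = 17.
Augment Well→r1→r6→Ref: bottleneck 2, flow now 2.
Augment Well→r1→r3→r5→Ref: bottleneck 2, flow now 4.
Augment Well→r2→r3→r5→Ref: bottleneck 11, flow now 15.
Augment Well→r2→r4→r6→Ref: bottleneck 2, flow now 17.
No augmenting path remains; maximum flow = 17.
Cut capacity 17 equals the max flow, so it is a minimum cut.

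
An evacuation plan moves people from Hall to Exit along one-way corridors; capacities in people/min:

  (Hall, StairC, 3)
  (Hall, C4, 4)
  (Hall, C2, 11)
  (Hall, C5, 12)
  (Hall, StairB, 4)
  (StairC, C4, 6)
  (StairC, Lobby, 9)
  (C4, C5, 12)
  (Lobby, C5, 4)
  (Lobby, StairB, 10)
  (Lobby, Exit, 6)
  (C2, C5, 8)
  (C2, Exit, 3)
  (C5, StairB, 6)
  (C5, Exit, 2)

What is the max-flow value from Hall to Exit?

8

Augment Hall→C2→Exit: bottleneck 3, flow now 3.
Augment Hall→C5→Exit: bottleneck 2, flow now 5.
Augment Hall→StairC→Lobby→Exit: bottleneck 3, flow now 8.
No augmenting path remains; maximum flow = 8.
In the residual graph, reachable from Hall: {Hall, C4, C2, C5, StairB}.
Min-cut edges: Hall→StairC (3), C2→Exit (3), C5→Exit (2); capacity 3 + 3 + 2 = 8.
This cut is saturated, so no flow can exceed 8.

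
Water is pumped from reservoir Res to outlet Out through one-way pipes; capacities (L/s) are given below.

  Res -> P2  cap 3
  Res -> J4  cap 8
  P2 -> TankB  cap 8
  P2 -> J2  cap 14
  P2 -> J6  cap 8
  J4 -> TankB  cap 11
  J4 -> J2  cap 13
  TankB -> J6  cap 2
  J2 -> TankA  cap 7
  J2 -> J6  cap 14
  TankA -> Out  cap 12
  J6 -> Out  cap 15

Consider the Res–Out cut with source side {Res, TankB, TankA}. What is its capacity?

25

Edges leaving {Res, TankB, TankA}: Res→P2 (3), Res→J4 (8), TankB→J6 (2), TankA→Out (12).
Cut capacity = 3 + 8 + 2 + 12 = 25.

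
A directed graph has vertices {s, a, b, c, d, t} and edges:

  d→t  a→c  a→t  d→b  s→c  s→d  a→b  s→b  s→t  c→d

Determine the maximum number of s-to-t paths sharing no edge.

2

Assign every edge capacity 1; by Menger, the answer equals the max flow.
Path s→t (+1); total 1.
Path s→d→t (+1); total 2.
No residual s→t path; max flow = 2.
Certifying cut of size 2: {d→t, s→t}.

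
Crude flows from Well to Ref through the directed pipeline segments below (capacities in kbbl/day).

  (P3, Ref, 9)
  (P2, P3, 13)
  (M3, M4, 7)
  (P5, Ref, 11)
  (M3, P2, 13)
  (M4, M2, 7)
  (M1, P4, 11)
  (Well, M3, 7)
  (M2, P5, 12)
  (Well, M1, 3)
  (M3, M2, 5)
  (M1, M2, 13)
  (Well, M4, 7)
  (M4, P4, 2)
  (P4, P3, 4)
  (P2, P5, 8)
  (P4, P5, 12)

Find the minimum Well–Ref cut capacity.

17

Augment Well→M4→M2→P5→Ref: bottleneck 7, flow now 7.
Augment Well→M1→M2→P5→Ref: bottleneck 3, flow now 10.
Augment Well→M3→M2→P5→Ref: bottleneck 1, flow now 11.
Augment Well→M3→P2→P3→Ref: bottleneck 6, flow now 17.
No augmenting path remains; maximum flow = 17.
By max-flow min-cut, the minimum cut capacity equals the max flow.
In the residual graph, reachable from Well: {Well}.
Min-cut edges: Well→M4 (7), Well→M1 (3), Well→M3 (7); capacity 7 + 3 + 7 = 17.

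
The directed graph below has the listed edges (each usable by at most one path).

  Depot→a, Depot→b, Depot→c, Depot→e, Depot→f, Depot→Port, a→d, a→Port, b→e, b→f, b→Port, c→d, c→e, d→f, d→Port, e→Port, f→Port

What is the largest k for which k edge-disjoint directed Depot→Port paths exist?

Assign every edge capacity 1; by Menger, the answer equals the max flow.
Path Depot→Port (+1); total 1.
Path Depot→a→Port (+1); total 2.
Path Depot→b→Port (+1); total 3.
Path Depot→e→Port (+1); total 4.
Path Depot→f→Port (+1); total 5.
Path Depot→c→d→Port (+1); total 6.
No residual Depot→Port path; max flow = 6.
Certifying cut of size 6: {Depot→Port, Depot→a, Depot→b, Depot→c, Depot→e, Depot→f}.

6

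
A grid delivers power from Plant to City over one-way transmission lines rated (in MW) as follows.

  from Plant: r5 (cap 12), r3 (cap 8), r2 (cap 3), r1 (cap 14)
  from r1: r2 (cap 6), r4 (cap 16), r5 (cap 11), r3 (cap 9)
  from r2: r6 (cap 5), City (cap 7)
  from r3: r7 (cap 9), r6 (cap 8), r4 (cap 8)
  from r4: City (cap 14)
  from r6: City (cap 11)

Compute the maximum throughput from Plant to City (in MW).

Augment Plant→r2→City: bottleneck 3, flow now 3.
Augment Plant→r1→r2→City: bottleneck 4, flow now 7.
Augment Plant→r1→r4→City: bottleneck 10, flow now 17.
Augment Plant→r3→r4→City: bottleneck 4, flow now 21.
Augment Plant→r3→r6→City: bottleneck 4, flow now 25.
No augmenting path remains; maximum flow = 25.
In the residual graph, reachable from Plant: {Plant, r5}.
Min-cut edges: Plant→r1 (14), Plant→r2 (3), Plant→r3 (8); capacity 14 + 3 + 8 = 25.
This cut is saturated, so no flow can exceed 25.

25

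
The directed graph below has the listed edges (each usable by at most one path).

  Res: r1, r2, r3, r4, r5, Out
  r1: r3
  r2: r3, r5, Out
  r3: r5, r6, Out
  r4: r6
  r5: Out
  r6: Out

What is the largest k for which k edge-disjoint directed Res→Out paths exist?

Assign every edge capacity 1; by Menger, the answer equals the max flow.
Path Res→Out (+1); total 1.
Path Res→r2→Out (+1); total 2.
Path Res→r3→Out (+1); total 3.
Path Res→r5→Out (+1); total 4.
Path Res→r4→r6→Out (+1); total 5.
No residual Res→Out path; max flow = 5.
Certifying cut of size 5: {Res→Out, Res→r2, r3→Out, r5→Out, r6→Out}.

5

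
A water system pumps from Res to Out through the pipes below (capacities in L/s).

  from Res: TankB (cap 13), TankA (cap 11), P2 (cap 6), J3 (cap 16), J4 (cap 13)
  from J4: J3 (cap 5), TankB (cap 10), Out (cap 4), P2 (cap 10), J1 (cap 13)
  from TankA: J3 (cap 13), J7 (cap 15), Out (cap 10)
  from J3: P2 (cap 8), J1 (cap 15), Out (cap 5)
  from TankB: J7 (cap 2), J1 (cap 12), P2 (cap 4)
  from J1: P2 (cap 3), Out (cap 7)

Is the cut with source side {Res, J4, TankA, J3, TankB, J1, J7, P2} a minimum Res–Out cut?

Given cut capacity: 4 + 10 + 5 + 7 = 26.
Augment Res→J4→Out: bottleneck 4, flow now 4.
Augment Res→TankA→Out: bottleneck 10, flow now 14.
Augment Res→J3→Out: bottleneck 5, flow now 19.
Augment Res→J4→J1→Out: bottleneck 7, flow now 26.
No augmenting path remains; maximum flow = 26.
Cut capacity 26 equals the max flow, so it is a minimum cut.

Yes — it is a minimum cut (capacity 26).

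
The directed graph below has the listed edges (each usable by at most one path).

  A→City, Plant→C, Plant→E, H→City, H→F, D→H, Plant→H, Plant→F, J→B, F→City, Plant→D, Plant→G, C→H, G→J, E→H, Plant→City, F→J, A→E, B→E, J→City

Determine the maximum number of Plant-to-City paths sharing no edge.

Assign every edge capacity 1; by Menger, the answer equals the max flow.
Path Plant→City (+1); total 1.
Path Plant→F→City (+1); total 2.
Path Plant→H→City (+1); total 3.
Path Plant→G→J→City (+1); total 4.
No residual Plant→City path; max flow = 4.
Certifying cut of size 4: {F→City, H→City, J→City, Plant→City}.

4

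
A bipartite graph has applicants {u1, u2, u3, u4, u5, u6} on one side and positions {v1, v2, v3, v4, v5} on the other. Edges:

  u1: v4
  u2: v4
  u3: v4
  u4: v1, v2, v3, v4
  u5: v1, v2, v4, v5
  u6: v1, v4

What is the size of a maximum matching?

4

Unit-capacity flow: source→left, listed edges, right→sink; max matching = max flow.
Augmenting path u1→v4 (+1); matched 1.
Augmenting path u4→v1 (+1); matched 2.
Augmenting path u5→v2 (+1); matched 3.
Augmenting path u6→v1→u4→v3 (+1); matched 4.
No augmenting path remains; maximum matching = 4.
König certificate: {u4, u5, u6, v4} is a vertex cover of size 4 (every listed pair touches it), so no matching can be larger.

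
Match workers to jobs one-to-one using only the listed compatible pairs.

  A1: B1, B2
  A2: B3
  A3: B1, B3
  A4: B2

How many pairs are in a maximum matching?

3

Unit-capacity flow: source→left, listed edges, right→sink; max matching = max flow.
Augmenting path A1→B1 (+1); matched 1.
Augmenting path A2→B3 (+1); matched 2.
Augmenting path A4→B2 (+1); matched 3.
No augmenting path remains; maximum matching = 3.
König certificate: {B1, B2, B3} is a vertex cover of size 3 (every listed pair touches it), so no matching can be larger.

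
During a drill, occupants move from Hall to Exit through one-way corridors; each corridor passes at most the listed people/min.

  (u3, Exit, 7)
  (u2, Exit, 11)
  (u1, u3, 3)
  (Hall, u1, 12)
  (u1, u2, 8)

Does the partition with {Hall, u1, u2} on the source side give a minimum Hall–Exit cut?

Given cut capacity: 3 + 11 = 14.
Augment Hall→u1→u2→Exit: bottleneck 8, flow now 8.
Augment Hall→u1→u3→Exit: bottleneck 3, flow now 11.
No augmenting path remains; maximum flow = 11.
In the residual graph, reachable from Hall: {Hall, u1}.
Min-cut edges: u1→u2 (8), u1→u3 (3); capacity 8 + 3 = 11.
Cut capacity 14 exceeds the max flow 11, so it is not minimum.

No — its capacity is 14, but the minimum cut has capacity 11.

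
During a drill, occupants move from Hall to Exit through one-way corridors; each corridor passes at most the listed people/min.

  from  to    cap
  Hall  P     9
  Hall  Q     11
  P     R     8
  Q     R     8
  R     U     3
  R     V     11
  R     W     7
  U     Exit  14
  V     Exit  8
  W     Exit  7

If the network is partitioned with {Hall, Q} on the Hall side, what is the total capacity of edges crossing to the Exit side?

17

Edges leaving {Hall, Q}: Hall→P (9), Q→R (8).
Cut capacity = 9 + 8 = 17.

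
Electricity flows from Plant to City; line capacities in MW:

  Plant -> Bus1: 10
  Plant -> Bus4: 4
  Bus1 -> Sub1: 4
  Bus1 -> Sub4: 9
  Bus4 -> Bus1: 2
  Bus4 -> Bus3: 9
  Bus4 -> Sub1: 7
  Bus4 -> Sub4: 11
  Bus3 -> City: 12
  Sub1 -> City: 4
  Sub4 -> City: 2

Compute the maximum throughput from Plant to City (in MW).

Augment Plant→Bus1→Sub1→City: bottleneck 4, flow now 4.
Augment Plant→Bus1→Sub4→City: bottleneck 2, flow now 6.
Augment Plant→Bus4→Bus3→City: bottleneck 4, flow now 10.
No augmenting path remains; maximum flow = 10.
In the residual graph, reachable from Plant: {Plant, Bus1, Sub4}.
Min-cut edges: Plant→Bus4 (4), Bus1→Sub1 (4), Sub4→City (2); capacity 4 + 4 + 2 = 10.
This cut is saturated, so no flow can exceed 10.

10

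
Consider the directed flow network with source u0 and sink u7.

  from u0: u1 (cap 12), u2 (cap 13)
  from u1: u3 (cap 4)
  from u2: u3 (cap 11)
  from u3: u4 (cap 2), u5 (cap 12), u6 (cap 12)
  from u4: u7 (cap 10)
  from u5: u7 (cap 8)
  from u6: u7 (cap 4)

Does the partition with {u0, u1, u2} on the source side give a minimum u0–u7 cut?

No — its capacity is 15, but the minimum cut has capacity 14.

Given cut capacity: 4 + 11 = 15.
Augment u0→u1→u3→u4→u7: bottleneck 2, flow now 2.
Augment u0→u1→u3→u5→u7: bottleneck 2, flow now 4.
Augment u0→u2→u3→u5→u7: bottleneck 6, flow now 10.
Augment u0→u2→u3→u6→u7: bottleneck 4, flow now 14.
No augmenting path remains; maximum flow = 14.
In the residual graph, reachable from u0: {u0, u1, u2, u3, u5, u6}.
Min-cut edges: u3→u4 (2), u5→u7 (8), u6→u7 (4); capacity 2 + 8 + 4 = 14.
Cut capacity 15 exceeds the max flow 14, so it is not minimum.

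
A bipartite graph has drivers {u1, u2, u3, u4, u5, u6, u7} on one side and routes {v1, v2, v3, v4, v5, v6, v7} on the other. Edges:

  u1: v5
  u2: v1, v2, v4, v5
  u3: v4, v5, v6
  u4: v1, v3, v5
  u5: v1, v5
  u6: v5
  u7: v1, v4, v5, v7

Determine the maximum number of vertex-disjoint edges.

Unit-capacity flow: source→left, listed edges, right→sink; max matching = max flow.
Augmenting path u1→v5 (+1); matched 1.
Augmenting path u2→v1 (+1); matched 2.
Augmenting path u3→v4 (+1); matched 3.
Augmenting path u4→v3 (+1); matched 4.
Augmenting path u7→v7 (+1); matched 5.
Augmenting path u5→v1→u2→v2 (+1); matched 6.
No augmenting path remains; maximum matching = 6.
König certificate: {u2, u3, u4, u5, u7, v5} is a vertex cover of size 6 (every listed pair touches it), so no matching can be larger.

6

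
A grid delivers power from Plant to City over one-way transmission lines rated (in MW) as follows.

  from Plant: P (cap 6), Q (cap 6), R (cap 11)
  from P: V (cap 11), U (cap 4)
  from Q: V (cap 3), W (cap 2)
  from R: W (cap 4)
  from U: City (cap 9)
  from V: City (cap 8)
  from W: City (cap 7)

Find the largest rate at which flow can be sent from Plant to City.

Augment Plant→P→U→City: bottleneck 4, flow now 4.
Augment Plant→P→V→City: bottleneck 2, flow now 6.
Augment Plant→Q→V→City: bottleneck 3, flow now 9.
Augment Plant→Q→W→City: bottleneck 2, flow now 11.
Augment Plant→R→W→City: bottleneck 4, flow now 15.
No augmenting path remains; maximum flow = 15.
In the residual graph, reachable from Plant: {Plant, Q, R}.
Min-cut edges: Plant→P (6), Q→V (3), Q→W (2), R→W (4); capacity 6 + 3 + 2 + 4 = 15.
This cut is saturated, so no flow can exceed 15.

15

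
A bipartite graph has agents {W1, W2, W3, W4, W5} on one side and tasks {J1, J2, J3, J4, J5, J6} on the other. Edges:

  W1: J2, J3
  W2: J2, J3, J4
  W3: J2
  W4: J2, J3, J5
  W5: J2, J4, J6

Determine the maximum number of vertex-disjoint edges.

Unit-capacity flow: source→left, listed edges, right→sink; max matching = max flow.
Augmenting path W1→J2 (+1); matched 1.
Augmenting path W2→J3 (+1); matched 2.
Augmenting path W4→J5 (+1); matched 3.
Augmenting path W5→J4 (+1); matched 4.
Augmenting path W3→J2→W1→J3→W2→J4→W5→J6 (+1); matched 5.
No augmenting path remains; maximum matching = 5.
König certificate: {W1, W2, W3, W4, W5} is a vertex cover of size 5 (every listed pair touches it), so no matching can be larger.

5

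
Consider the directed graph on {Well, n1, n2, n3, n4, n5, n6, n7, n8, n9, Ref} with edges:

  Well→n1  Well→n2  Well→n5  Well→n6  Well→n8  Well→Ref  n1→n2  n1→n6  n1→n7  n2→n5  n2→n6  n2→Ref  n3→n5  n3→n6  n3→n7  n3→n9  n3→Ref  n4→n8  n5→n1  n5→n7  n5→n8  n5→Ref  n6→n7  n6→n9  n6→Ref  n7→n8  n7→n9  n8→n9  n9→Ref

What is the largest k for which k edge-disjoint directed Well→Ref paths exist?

5

Assign every edge capacity 1; by Menger, the answer equals the max flow.
Path Well→Ref (+1); total 1.
Path Well→n2→Ref (+1); total 2.
Path Well→n5→Ref (+1); total 3.
Path Well→n6→Ref (+1); total 4.
Path Well→n8→n9→Ref (+1); total 5.
No residual Well→Ref path; max flow = 5.
Certifying cut of size 5: {Well→Ref, n2→Ref, n5→Ref, n6→Ref, n9→Ref}.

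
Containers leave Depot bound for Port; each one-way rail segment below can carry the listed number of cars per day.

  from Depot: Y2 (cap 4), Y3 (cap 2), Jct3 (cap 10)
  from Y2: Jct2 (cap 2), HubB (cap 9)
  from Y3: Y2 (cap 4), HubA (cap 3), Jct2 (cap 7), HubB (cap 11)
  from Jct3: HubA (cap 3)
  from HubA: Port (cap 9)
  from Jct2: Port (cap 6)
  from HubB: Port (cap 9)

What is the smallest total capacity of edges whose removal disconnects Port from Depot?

9

Augment Depot→Y2→Jct2→Port: bottleneck 2, flow now 2.
Augment Depot→Y2→HubB→Port: bottleneck 2, flow now 4.
Augment Depot→Y3→HubA→Port: bottleneck 2, flow now 6.
Augment Depot→Jct3→HubA→Port: bottleneck 3, flow now 9.
No augmenting path remains; maximum flow = 9.
By max-flow min-cut, the minimum cut capacity equals the max flow.
In the residual graph, reachable from Depot: {Depot, Jct3}.
Min-cut edges: Depot→Y2 (4), Depot→Y3 (2), Jct3→HubA (3); capacity 4 + 2 + 3 = 9.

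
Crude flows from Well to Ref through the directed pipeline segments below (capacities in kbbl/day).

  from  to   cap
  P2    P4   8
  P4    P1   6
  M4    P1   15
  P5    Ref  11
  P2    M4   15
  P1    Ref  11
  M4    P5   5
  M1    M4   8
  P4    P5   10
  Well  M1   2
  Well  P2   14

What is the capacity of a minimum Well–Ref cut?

16

Augment Well→M1→M4→P5→Ref: bottleneck 2, flow now 2.
Augment Well→P2→P4→P5→Ref: bottleneck 8, flow now 10.
Augment Well→P2→M4→P5→Ref: bottleneck 1, flow now 11.
Augment Well→P2→M4→P1→Ref: bottleneck 5, flow now 16.
No augmenting path remains; maximum flow = 16.
By max-flow min-cut, the minimum cut capacity equals the max flow.
In the residual graph, reachable from Well: {Well}.
Min-cut edges: Well→M1 (2), Well→P2 (14); capacity 2 + 14 = 16.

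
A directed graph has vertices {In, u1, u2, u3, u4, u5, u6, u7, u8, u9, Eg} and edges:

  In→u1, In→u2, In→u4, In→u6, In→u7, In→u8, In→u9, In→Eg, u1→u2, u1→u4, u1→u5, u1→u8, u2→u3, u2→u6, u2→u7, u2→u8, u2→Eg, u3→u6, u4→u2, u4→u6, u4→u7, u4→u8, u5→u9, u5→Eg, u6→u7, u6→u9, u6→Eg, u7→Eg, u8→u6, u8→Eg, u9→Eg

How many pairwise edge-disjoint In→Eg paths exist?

7

Assign every edge capacity 1; by Menger, the answer equals the max flow.
Path In→Eg (+1); total 1.
Path In→u2→Eg (+1); total 2.
Path In→u6→Eg (+1); total 3.
Path In→u7→Eg (+1); total 4.
Path In→u8→Eg (+1); total 5.
Path In→u9→Eg (+1); total 6.
Path In→u1→u5→Eg (+1); total 7.
No residual In→Eg path; max flow = 7.
Certifying cut of size 7: {In→Eg, In→u1, u2→Eg, u6→Eg, u7→Eg, u8→Eg, u9→Eg}.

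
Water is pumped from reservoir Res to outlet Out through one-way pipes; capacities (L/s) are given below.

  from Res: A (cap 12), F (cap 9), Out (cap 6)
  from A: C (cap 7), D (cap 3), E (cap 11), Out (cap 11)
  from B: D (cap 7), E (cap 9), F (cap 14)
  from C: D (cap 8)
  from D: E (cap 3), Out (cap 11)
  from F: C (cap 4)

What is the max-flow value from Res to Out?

22

Augment Res→Out: bottleneck 6, flow now 6.
Augment Res→A→Out: bottleneck 11, flow now 17.
Augment Res→A→D→Out: bottleneck 1, flow now 18.
Augment Res→F→C→D→Out: bottleneck 4, flow now 22.
No augmenting path remains; maximum flow = 22.
In the residual graph, reachable from Res: {Res, F}.
Min-cut edges: Res→A (12), Res→Out (6), F→C (4); capacity 12 + 6 + 4 = 22.
This cut is saturated, so no flow can exceed 22.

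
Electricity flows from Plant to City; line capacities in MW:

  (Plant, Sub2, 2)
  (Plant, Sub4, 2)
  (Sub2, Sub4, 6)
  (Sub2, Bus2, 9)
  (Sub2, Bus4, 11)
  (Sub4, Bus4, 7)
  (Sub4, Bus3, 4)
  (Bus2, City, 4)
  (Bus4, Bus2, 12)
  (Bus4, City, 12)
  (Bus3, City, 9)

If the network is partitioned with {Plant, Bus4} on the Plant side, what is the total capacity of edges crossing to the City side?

Edges leaving {Plant, Bus4}: Plant→Sub2 (2), Plant→Sub4 (2), Bus4→Bus2 (12), Bus4→City (12).
Cut capacity = 2 + 2 + 12 + 12 = 28.

28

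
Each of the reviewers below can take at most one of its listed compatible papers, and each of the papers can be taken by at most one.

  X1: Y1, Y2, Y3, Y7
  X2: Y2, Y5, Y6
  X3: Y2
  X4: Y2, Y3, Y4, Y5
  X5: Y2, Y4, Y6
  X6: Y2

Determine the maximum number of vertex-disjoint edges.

5

Unit-capacity flow: source→left, listed edges, right→sink; max matching = max flow.
Augmenting path X1→Y1 (+1); matched 1.
Augmenting path X2→Y2 (+1); matched 2.
Augmenting path X4→Y3 (+1); matched 3.
Augmenting path X5→Y4 (+1); matched 4.
Augmenting path X3→Y2→X2→Y5 (+1); matched 5.
No augmenting path remains; maximum matching = 5.
König certificate: {X1, X2, X4, X5, Y2} is a vertex cover of size 5 (every listed pair touches it), so no matching can be larger.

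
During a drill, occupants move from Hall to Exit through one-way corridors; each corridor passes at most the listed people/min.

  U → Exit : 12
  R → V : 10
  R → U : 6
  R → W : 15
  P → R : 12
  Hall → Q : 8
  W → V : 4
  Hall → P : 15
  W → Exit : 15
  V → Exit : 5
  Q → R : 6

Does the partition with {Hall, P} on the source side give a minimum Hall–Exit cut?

No — its capacity is 20, but the minimum cut has capacity 18.

Given cut capacity: 8 + 12 = 20.
Augment Hall→P→R→U→Exit: bottleneck 6, flow now 6.
Augment Hall→P→R→V→Exit: bottleneck 5, flow now 11.
Augment Hall→P→R→W→Exit: bottleneck 1, flow now 12.
Augment Hall→Q→R→W→Exit: bottleneck 6, flow now 18.
No augmenting path remains; maximum flow = 18.
In the residual graph, reachable from Hall: {Hall, P, Q}.
Min-cut edges: P→R (12), Q→R (6); capacity 12 + 6 = 18.
Cut capacity 20 exceeds the max flow 18, so it is not minimum.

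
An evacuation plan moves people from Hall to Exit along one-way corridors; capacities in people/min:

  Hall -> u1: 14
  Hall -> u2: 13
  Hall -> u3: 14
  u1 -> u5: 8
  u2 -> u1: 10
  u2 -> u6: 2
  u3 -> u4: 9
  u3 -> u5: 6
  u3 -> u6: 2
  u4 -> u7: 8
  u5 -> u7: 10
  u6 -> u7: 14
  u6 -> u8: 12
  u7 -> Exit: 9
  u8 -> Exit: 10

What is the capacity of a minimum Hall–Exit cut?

Augment Hall→u1→u5→u7→Exit: bottleneck 8, flow now 8.
Augment Hall→u2→u6→u7→Exit: bottleneck 1, flow now 9.
Augment Hall→u2→u6→u8→Exit: bottleneck 1, flow now 10.
Augment Hall→u3→u6→u8→Exit: bottleneck 2, flow now 12.
Augment Hall→u3→u4→u7→u6→u8→Exit: bottleneck 1, flow now 13. (uses reverse residual edge)
No augmenting path remains; maximum flow = 13.
By max-flow min-cut, the minimum cut capacity equals the max flow.
In the residual graph, reachable from Hall: {Hall, u1, u2, u3, u4, u5, u7}.
Min-cut edges: u2→u6 (2), u3→u6 (2), u7→Exit (9); capacity 2 + 2 + 9 = 13.

13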